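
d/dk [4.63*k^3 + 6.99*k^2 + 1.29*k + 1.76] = 13.89*k^2 + 13.98*k + 1.29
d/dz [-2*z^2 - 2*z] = -4*z - 2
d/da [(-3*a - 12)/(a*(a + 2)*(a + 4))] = 6*(a + 1)/(a^2*(a + 2)^2)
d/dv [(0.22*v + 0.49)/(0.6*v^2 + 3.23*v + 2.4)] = (0.132*v^2 + 0.7106*v - (0.22*v + 0.49)*(1.2*v + 3.23) + 0.528)/(0.6*v^2 + 3.23*v + 2.4)^2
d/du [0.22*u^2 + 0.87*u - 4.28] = 0.44*u + 0.87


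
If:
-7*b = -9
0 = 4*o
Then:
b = 9/7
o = 0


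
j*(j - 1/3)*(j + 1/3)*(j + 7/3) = j^4 + 7*j^3/3 - j^2/9 - 7*j/27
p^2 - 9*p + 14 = (p - 7)*(p - 2)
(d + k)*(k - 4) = d*k - 4*d + k^2 - 4*k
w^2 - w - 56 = (w - 8)*(w + 7)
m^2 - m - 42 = (m - 7)*(m + 6)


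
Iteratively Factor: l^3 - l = (l)*(l^2 - 1) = l*(l + 1)*(l - 1)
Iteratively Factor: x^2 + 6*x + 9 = (x + 3)*(x + 3)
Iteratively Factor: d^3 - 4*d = (d)*(d^2 - 4) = d*(d + 2)*(d - 2)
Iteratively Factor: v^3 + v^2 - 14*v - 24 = (v + 3)*(v^2 - 2*v - 8) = (v - 4)*(v + 3)*(v + 2)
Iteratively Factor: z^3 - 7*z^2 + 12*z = (z)*(z^2 - 7*z + 12) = z*(z - 4)*(z - 3)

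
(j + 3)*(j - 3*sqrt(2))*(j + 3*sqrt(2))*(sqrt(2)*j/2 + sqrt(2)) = sqrt(2)*j^4/2 + 5*sqrt(2)*j^3/2 - 6*sqrt(2)*j^2 - 45*sqrt(2)*j - 54*sqrt(2)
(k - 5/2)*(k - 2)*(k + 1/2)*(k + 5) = k^4 + k^3 - 69*k^2/4 + 65*k/4 + 25/2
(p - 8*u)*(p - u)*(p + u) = p^3 - 8*p^2*u - p*u^2 + 8*u^3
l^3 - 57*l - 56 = (l - 8)*(l + 1)*(l + 7)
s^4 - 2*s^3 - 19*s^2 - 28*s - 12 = (s - 6)*(s + 1)^2*(s + 2)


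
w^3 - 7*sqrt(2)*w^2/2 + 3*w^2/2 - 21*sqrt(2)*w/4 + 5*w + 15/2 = (w + 3/2)*(w - 5*sqrt(2)/2)*(w - sqrt(2))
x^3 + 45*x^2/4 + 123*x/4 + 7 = (x + 1/4)*(x + 4)*(x + 7)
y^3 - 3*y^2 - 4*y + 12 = (y - 3)*(y - 2)*(y + 2)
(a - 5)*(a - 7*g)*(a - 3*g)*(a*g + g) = a^4*g - 10*a^3*g^2 - 4*a^3*g + 21*a^2*g^3 + 40*a^2*g^2 - 5*a^2*g - 84*a*g^3 + 50*a*g^2 - 105*g^3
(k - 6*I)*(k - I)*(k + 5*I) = k^3 - 2*I*k^2 + 29*k - 30*I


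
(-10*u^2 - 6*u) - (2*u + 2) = -10*u^2 - 8*u - 2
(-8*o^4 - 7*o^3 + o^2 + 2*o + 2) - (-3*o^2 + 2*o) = -8*o^4 - 7*o^3 + 4*o^2 + 2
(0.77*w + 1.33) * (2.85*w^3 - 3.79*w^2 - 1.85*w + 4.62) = 2.1945*w^4 + 0.8722*w^3 - 6.4652*w^2 + 1.0969*w + 6.1446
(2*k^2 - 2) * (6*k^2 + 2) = 12*k^4 - 8*k^2 - 4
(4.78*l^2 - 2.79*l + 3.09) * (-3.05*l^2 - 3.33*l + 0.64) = -14.579*l^4 - 7.4079*l^3 + 2.9254*l^2 - 12.0753*l + 1.9776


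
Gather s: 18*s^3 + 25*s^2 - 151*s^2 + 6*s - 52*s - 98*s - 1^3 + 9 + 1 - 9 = 18*s^3 - 126*s^2 - 144*s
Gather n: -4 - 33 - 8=-45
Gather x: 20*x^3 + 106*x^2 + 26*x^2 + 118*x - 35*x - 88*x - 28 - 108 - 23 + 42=20*x^3 + 132*x^2 - 5*x - 117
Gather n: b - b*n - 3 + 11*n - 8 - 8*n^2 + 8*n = b - 8*n^2 + n*(19 - b) - 11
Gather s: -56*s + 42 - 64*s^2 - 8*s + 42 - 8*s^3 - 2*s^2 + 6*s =-8*s^3 - 66*s^2 - 58*s + 84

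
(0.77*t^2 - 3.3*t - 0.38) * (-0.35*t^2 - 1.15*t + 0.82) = -0.2695*t^4 + 0.2695*t^3 + 4.5594*t^2 - 2.269*t - 0.3116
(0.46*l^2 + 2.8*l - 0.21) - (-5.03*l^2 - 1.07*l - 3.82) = 5.49*l^2 + 3.87*l + 3.61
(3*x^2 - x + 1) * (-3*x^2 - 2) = -9*x^4 + 3*x^3 - 9*x^2 + 2*x - 2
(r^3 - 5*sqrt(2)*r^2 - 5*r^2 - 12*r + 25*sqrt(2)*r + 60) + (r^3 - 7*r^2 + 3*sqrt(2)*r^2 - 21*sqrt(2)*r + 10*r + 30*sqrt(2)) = 2*r^3 - 12*r^2 - 2*sqrt(2)*r^2 - 2*r + 4*sqrt(2)*r + 30*sqrt(2) + 60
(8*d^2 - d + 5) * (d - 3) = 8*d^3 - 25*d^2 + 8*d - 15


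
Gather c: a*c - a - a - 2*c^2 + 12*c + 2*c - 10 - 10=-2*a - 2*c^2 + c*(a + 14) - 20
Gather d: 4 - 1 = 3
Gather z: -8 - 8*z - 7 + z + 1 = -7*z - 14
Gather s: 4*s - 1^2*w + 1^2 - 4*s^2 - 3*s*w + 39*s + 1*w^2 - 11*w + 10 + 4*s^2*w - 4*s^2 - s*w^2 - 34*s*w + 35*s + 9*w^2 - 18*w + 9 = s^2*(4*w - 8) + s*(-w^2 - 37*w + 78) + 10*w^2 - 30*w + 20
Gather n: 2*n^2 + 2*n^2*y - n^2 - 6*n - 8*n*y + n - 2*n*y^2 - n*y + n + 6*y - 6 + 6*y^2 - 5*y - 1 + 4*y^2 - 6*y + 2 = n^2*(2*y + 1) + n*(-2*y^2 - 9*y - 4) + 10*y^2 - 5*y - 5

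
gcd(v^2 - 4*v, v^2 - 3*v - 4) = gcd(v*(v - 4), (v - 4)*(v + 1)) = v - 4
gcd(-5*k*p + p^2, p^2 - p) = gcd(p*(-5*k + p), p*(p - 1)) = p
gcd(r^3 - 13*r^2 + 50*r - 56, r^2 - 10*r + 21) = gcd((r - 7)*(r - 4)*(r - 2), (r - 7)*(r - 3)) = r - 7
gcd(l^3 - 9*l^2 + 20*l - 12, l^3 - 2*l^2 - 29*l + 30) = l^2 - 7*l + 6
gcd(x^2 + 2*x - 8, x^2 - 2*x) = x - 2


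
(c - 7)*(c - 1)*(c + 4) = c^3 - 4*c^2 - 25*c + 28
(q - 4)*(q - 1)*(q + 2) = q^3 - 3*q^2 - 6*q + 8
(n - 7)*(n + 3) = n^2 - 4*n - 21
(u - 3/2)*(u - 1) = u^2 - 5*u/2 + 3/2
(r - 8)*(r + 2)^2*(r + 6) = r^4 + 2*r^3 - 52*r^2 - 200*r - 192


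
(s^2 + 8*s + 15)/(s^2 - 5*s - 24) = (s + 5)/(s - 8)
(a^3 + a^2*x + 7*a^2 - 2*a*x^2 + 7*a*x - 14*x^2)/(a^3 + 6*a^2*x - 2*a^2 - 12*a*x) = (a^3 + a^2*x + 7*a^2 - 2*a*x^2 + 7*a*x - 14*x^2)/(a*(a^2 + 6*a*x - 2*a - 12*x))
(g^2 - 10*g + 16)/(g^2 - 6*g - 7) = (-g^2 + 10*g - 16)/(-g^2 + 6*g + 7)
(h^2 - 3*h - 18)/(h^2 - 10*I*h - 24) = (-h^2 + 3*h + 18)/(-h^2 + 10*I*h + 24)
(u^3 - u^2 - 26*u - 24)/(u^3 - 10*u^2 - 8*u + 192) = (u + 1)/(u - 8)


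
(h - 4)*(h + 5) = h^2 + h - 20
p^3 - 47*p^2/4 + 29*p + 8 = (p - 8)*(p - 4)*(p + 1/4)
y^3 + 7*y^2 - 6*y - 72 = (y - 3)*(y + 4)*(y + 6)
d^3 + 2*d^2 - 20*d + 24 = (d - 2)^2*(d + 6)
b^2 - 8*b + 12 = (b - 6)*(b - 2)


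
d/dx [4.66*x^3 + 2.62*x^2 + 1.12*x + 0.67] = 13.98*x^2 + 5.24*x + 1.12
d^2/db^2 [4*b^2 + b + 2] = 8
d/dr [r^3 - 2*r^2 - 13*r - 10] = 3*r^2 - 4*r - 13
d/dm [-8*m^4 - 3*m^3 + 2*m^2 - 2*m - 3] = -32*m^3 - 9*m^2 + 4*m - 2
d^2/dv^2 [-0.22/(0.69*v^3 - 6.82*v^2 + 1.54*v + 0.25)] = ((0.9108*v - 3.0008)*(0.69*v^3 - 6.82*v^2 + 1.54*v + 0.25) - 0.22*(2.07*v^2 - 13.64*v + 1.54)*(4.14*v^2 - 27.28*v + 3.08))/(0.69*v^3 - 6.82*v^2 + 1.54*v + 0.25)^3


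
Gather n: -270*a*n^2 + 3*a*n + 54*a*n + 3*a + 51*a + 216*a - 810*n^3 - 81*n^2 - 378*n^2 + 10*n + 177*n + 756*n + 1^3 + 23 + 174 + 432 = 270*a - 810*n^3 + n^2*(-270*a - 459) + n*(57*a + 943) + 630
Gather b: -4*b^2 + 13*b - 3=-4*b^2 + 13*b - 3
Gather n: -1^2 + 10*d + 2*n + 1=10*d + 2*n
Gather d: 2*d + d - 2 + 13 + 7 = 3*d + 18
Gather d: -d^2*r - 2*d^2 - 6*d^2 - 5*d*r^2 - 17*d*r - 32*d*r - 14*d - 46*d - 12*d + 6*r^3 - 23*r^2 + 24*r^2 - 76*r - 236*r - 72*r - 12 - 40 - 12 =d^2*(-r - 8) + d*(-5*r^2 - 49*r - 72) + 6*r^3 + r^2 - 384*r - 64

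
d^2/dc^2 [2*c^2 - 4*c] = 4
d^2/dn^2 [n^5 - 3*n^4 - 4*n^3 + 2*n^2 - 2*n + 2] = 20*n^3 - 36*n^2 - 24*n + 4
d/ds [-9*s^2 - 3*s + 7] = -18*s - 3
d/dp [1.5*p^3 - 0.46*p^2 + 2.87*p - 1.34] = 4.5*p^2 - 0.92*p + 2.87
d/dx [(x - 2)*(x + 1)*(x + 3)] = 3*x^2 + 4*x - 5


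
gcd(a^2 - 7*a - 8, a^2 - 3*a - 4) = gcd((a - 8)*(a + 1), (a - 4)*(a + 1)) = a + 1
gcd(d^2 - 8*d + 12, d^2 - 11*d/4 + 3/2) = d - 2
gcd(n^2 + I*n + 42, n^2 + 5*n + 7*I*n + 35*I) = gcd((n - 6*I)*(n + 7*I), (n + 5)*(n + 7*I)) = n + 7*I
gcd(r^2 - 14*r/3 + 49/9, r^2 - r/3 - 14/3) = r - 7/3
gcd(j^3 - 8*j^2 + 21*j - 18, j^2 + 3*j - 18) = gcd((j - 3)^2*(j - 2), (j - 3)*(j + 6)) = j - 3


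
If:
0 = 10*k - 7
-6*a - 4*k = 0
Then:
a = -7/15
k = 7/10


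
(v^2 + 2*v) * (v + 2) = v^3 + 4*v^2 + 4*v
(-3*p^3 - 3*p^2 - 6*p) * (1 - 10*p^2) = 30*p^5 + 30*p^4 + 57*p^3 - 3*p^2 - 6*p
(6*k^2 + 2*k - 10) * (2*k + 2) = 12*k^3 + 16*k^2 - 16*k - 20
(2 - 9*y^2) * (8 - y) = 9*y^3 - 72*y^2 - 2*y + 16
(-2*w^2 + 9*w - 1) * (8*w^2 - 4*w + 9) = -16*w^4 + 80*w^3 - 62*w^2 + 85*w - 9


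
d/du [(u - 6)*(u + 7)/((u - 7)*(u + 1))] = 7*(-u^2 + 10*u - 37)/(u^4 - 12*u^3 + 22*u^2 + 84*u + 49)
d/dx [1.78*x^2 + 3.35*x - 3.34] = 3.56*x + 3.35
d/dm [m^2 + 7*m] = 2*m + 7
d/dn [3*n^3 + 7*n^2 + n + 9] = 9*n^2 + 14*n + 1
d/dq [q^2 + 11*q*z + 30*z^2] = 2*q + 11*z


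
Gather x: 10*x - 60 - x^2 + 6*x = -x^2 + 16*x - 60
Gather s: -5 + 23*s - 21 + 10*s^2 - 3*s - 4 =10*s^2 + 20*s - 30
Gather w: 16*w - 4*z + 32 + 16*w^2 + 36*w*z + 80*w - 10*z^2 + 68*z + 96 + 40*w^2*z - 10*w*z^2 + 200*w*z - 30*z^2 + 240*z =w^2*(40*z + 16) + w*(-10*z^2 + 236*z + 96) - 40*z^2 + 304*z + 128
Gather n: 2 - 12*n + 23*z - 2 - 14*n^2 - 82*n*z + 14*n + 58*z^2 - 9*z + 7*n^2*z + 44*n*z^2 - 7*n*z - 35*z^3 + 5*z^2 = n^2*(7*z - 14) + n*(44*z^2 - 89*z + 2) - 35*z^3 + 63*z^2 + 14*z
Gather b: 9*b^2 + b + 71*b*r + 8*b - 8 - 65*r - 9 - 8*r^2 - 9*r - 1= 9*b^2 + b*(71*r + 9) - 8*r^2 - 74*r - 18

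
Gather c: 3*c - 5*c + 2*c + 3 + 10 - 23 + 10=0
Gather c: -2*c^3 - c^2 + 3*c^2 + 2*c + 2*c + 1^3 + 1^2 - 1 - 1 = -2*c^3 + 2*c^2 + 4*c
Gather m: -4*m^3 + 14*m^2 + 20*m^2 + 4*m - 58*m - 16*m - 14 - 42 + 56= -4*m^3 + 34*m^2 - 70*m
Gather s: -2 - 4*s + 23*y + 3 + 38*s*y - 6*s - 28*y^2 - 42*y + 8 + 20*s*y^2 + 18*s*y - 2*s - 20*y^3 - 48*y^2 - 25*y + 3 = s*(20*y^2 + 56*y - 12) - 20*y^3 - 76*y^2 - 44*y + 12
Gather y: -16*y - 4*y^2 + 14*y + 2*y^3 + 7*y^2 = 2*y^3 + 3*y^2 - 2*y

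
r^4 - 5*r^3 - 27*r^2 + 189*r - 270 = (r - 5)*(r - 3)^2*(r + 6)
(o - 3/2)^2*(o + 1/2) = o^3 - 5*o^2/2 + 3*o/4 + 9/8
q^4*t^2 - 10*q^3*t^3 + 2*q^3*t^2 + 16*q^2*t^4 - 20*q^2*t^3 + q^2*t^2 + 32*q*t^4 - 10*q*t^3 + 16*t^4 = (q - 8*t)*(q - 2*t)*(q*t + t)^2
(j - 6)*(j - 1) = j^2 - 7*j + 6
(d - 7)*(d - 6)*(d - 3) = d^3 - 16*d^2 + 81*d - 126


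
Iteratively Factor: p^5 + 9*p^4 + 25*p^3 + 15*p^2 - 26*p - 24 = (p + 3)*(p^4 + 6*p^3 + 7*p^2 - 6*p - 8) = (p + 2)*(p + 3)*(p^3 + 4*p^2 - p - 4) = (p - 1)*(p + 2)*(p + 3)*(p^2 + 5*p + 4) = (p - 1)*(p + 2)*(p + 3)*(p + 4)*(p + 1)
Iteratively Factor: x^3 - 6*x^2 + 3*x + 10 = (x - 2)*(x^2 - 4*x - 5) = (x - 5)*(x - 2)*(x + 1)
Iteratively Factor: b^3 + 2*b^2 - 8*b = (b)*(b^2 + 2*b - 8) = b*(b + 4)*(b - 2)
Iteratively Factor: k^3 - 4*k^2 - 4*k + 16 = (k - 4)*(k^2 - 4) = (k - 4)*(k - 2)*(k + 2)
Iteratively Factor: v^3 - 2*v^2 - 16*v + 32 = (v - 4)*(v^2 + 2*v - 8) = (v - 4)*(v - 2)*(v + 4)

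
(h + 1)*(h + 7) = h^2 + 8*h + 7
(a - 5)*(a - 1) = a^2 - 6*a + 5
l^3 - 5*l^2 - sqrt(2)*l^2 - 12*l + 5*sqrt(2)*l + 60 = (l - 5)*(l - 3*sqrt(2))*(l + 2*sqrt(2))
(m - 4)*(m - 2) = m^2 - 6*m + 8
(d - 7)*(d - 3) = d^2 - 10*d + 21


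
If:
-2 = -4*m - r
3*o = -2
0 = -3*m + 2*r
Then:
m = 4/11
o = -2/3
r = 6/11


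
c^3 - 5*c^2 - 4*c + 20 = (c - 5)*(c - 2)*(c + 2)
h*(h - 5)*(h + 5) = h^3 - 25*h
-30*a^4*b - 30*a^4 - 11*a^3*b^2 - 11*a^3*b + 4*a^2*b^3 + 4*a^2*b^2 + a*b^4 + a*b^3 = (-3*a + b)*(2*a + b)*(5*a + b)*(a*b + a)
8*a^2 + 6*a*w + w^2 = (2*a + w)*(4*a + w)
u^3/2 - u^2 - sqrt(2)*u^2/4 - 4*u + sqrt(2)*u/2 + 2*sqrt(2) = (u/2 + 1)*(u - 4)*(u - sqrt(2)/2)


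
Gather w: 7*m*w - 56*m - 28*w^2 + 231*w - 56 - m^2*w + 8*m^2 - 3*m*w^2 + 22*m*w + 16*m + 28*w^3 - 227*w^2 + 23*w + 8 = 8*m^2 - 40*m + 28*w^3 + w^2*(-3*m - 255) + w*(-m^2 + 29*m + 254) - 48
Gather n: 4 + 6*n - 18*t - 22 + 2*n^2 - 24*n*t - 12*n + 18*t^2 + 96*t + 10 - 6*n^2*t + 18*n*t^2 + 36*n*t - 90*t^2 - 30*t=n^2*(2 - 6*t) + n*(18*t^2 + 12*t - 6) - 72*t^2 + 48*t - 8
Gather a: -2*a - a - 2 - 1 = -3*a - 3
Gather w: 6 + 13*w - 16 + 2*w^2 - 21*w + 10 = 2*w^2 - 8*w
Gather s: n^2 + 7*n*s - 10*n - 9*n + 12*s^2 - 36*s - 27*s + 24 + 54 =n^2 - 19*n + 12*s^2 + s*(7*n - 63) + 78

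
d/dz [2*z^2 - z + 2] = 4*z - 1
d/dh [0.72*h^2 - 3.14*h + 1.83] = 1.44*h - 3.14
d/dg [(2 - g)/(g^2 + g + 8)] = (-g^2 - g + (g - 2)*(2*g + 1) - 8)/(g^2 + g + 8)^2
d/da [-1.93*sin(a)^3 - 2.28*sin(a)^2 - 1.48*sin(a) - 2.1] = (-4.56*sin(a) + 2.895*cos(2*a) - 4.375)*cos(a)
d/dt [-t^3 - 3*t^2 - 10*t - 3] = -3*t^2 - 6*t - 10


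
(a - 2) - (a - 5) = 3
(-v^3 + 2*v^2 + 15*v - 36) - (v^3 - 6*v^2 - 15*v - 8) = -2*v^3 + 8*v^2 + 30*v - 28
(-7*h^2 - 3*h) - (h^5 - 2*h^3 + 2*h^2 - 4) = -h^5 + 2*h^3 - 9*h^2 - 3*h + 4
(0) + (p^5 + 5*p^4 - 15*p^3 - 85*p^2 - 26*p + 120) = p^5 + 5*p^4 - 15*p^3 - 85*p^2 - 26*p + 120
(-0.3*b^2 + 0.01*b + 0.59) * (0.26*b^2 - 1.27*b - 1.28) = -0.078*b^4 + 0.3836*b^3 + 0.5247*b^2 - 0.7621*b - 0.7552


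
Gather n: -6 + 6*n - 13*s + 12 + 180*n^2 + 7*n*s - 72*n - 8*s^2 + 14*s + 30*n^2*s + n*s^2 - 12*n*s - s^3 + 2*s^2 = n^2*(30*s + 180) + n*(s^2 - 5*s - 66) - s^3 - 6*s^2 + s + 6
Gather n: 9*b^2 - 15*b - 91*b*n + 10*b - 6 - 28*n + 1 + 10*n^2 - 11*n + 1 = 9*b^2 - 5*b + 10*n^2 + n*(-91*b - 39) - 4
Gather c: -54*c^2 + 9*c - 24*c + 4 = -54*c^2 - 15*c + 4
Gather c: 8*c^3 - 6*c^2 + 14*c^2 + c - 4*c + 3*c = 8*c^3 + 8*c^2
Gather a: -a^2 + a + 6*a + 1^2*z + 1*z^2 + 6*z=-a^2 + 7*a + z^2 + 7*z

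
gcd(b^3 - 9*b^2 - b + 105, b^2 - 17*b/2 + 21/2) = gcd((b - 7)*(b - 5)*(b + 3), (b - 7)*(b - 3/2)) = b - 7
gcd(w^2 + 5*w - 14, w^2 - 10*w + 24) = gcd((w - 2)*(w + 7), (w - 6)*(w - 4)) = 1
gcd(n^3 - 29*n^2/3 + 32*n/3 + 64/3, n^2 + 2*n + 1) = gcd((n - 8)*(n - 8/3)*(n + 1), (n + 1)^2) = n + 1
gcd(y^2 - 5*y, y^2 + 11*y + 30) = 1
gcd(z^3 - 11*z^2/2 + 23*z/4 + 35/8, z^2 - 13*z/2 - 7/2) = z + 1/2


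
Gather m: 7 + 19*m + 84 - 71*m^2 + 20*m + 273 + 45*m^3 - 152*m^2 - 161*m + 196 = 45*m^3 - 223*m^2 - 122*m + 560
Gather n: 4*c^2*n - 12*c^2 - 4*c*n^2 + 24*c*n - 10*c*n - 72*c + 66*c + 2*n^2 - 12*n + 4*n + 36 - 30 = -12*c^2 - 6*c + n^2*(2 - 4*c) + n*(4*c^2 + 14*c - 8) + 6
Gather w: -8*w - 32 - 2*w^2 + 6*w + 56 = -2*w^2 - 2*w + 24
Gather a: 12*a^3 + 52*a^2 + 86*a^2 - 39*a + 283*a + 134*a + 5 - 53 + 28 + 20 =12*a^3 + 138*a^2 + 378*a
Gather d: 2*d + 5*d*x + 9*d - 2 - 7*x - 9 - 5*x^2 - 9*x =d*(5*x + 11) - 5*x^2 - 16*x - 11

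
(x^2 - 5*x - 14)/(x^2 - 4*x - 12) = (x - 7)/(x - 6)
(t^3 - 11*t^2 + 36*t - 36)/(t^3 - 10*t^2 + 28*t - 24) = (t - 3)/(t - 2)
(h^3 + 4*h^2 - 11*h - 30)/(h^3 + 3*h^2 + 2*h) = (h^2 + 2*h - 15)/(h*(h + 1))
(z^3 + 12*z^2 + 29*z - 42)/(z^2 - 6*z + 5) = (z^2 + 13*z + 42)/(z - 5)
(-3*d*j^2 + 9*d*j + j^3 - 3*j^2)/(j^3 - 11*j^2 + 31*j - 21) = j*(-3*d + j)/(j^2 - 8*j + 7)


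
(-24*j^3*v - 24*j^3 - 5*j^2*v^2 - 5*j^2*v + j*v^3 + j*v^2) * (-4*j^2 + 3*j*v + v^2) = 96*j^5*v + 96*j^5 - 52*j^4*v^2 - 52*j^4*v - 43*j^3*v^3 - 43*j^3*v^2 - 2*j^2*v^4 - 2*j^2*v^3 + j*v^5 + j*v^4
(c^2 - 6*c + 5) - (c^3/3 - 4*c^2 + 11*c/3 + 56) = -c^3/3 + 5*c^2 - 29*c/3 - 51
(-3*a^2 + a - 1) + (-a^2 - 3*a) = -4*a^2 - 2*a - 1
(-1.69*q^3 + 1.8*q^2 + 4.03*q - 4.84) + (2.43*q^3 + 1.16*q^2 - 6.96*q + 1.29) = 0.74*q^3 + 2.96*q^2 - 2.93*q - 3.55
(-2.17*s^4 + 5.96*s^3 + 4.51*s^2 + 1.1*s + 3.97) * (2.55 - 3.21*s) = 6.9657*s^5 - 24.6651*s^4 + 0.7209*s^3 + 7.9695*s^2 - 9.9387*s + 10.1235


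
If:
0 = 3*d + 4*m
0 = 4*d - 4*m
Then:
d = 0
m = 0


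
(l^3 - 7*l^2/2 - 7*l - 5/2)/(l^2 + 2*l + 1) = (2*l^2 - 9*l - 5)/(2*(l + 1))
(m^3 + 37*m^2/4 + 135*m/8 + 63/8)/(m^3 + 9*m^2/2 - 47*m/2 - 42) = (m + 3/4)/(m - 4)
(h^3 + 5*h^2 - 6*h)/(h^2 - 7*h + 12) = h*(h^2 + 5*h - 6)/(h^2 - 7*h + 12)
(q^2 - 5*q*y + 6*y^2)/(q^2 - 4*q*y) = (q^2 - 5*q*y + 6*y^2)/(q*(q - 4*y))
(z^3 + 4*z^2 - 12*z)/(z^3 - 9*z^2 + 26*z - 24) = z*(z + 6)/(z^2 - 7*z + 12)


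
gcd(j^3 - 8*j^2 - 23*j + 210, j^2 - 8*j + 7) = j - 7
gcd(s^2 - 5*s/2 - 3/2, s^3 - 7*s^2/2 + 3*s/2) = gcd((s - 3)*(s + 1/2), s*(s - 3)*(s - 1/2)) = s - 3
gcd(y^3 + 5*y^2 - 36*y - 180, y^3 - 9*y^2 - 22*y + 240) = y^2 - y - 30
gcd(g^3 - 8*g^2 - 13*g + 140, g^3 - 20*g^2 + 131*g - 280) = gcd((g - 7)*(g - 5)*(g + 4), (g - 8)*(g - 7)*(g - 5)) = g^2 - 12*g + 35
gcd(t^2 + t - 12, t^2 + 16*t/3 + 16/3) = t + 4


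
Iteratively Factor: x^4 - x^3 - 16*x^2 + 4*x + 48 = (x - 2)*(x^3 + x^2 - 14*x - 24) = (x - 4)*(x - 2)*(x^2 + 5*x + 6) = (x - 4)*(x - 2)*(x + 2)*(x + 3)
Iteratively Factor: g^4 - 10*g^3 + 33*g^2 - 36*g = (g - 4)*(g^3 - 6*g^2 + 9*g) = (g - 4)*(g - 3)*(g^2 - 3*g) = g*(g - 4)*(g - 3)*(g - 3)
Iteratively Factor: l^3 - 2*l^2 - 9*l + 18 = (l - 3)*(l^2 + l - 6) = (l - 3)*(l - 2)*(l + 3)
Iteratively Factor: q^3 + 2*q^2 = (q)*(q^2 + 2*q) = q*(q + 2)*(q)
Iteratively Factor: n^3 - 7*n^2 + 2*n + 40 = (n + 2)*(n^2 - 9*n + 20) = (n - 5)*(n + 2)*(n - 4)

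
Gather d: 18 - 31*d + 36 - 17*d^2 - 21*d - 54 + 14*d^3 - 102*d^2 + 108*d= 14*d^3 - 119*d^2 + 56*d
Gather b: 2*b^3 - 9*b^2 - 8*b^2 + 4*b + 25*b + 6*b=2*b^3 - 17*b^2 + 35*b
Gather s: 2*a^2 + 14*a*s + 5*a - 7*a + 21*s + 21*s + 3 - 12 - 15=2*a^2 - 2*a + s*(14*a + 42) - 24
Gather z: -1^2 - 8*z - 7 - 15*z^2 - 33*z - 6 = -15*z^2 - 41*z - 14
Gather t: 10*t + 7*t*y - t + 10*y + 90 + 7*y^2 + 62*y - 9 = t*(7*y + 9) + 7*y^2 + 72*y + 81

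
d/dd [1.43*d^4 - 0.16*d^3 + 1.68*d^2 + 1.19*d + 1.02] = 5.72*d^3 - 0.48*d^2 + 3.36*d + 1.19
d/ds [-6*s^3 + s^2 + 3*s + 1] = -18*s^2 + 2*s + 3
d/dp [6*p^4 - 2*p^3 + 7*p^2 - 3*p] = 24*p^3 - 6*p^2 + 14*p - 3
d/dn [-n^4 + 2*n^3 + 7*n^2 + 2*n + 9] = -4*n^3 + 6*n^2 + 14*n + 2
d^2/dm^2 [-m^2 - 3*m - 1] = -2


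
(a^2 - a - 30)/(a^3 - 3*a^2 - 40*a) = (a - 6)/(a*(a - 8))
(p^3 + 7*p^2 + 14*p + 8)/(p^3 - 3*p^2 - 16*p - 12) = (p + 4)/(p - 6)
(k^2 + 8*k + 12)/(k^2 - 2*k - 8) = (k + 6)/(k - 4)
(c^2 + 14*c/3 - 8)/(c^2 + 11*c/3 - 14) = (3*c - 4)/(3*c - 7)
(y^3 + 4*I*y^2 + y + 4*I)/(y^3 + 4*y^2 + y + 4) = (y + 4*I)/(y + 4)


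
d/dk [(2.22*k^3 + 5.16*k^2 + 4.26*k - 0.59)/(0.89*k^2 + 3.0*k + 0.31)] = (1.9758*k^4 + 13.32*k^3 + 13.7532*k^2 + 4.2494*k + 3.0906)/(0.7921*k^4 + 5.34*k^3 + 9.5518*k^2 + 1.86*k + 0.0961)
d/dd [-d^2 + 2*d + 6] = 2 - 2*d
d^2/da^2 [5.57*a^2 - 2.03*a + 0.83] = 11.1400000000000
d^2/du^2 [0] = 0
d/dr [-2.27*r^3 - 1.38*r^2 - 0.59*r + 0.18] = -6.81*r^2 - 2.76*r - 0.59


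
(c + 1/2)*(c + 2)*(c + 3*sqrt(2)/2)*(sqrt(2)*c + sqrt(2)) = sqrt(2)*c^4 + 3*c^3 + 7*sqrt(2)*c^3/2 + 7*sqrt(2)*c^2/2 + 21*c^2/2 + sqrt(2)*c + 21*c/2 + 3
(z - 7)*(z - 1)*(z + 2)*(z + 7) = z^4 + z^3 - 51*z^2 - 49*z + 98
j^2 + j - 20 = (j - 4)*(j + 5)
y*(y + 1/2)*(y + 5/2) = y^3 + 3*y^2 + 5*y/4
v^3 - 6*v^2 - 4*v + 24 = (v - 6)*(v - 2)*(v + 2)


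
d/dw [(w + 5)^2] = 2*w + 10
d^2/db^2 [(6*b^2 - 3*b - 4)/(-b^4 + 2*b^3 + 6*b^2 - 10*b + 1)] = 4*(-9*b^8 + 27*b^7 - 34*b^6 + 111*b^5 - 267*b^4 + 193*b^3 + 144*b^2 - 399*b + 200)/(b^12 - 6*b^11 - 6*b^10 + 94*b^9 - 87*b^8 - 444*b^7 + 828*b^6 + 348*b^5 - 1785*b^4 + 1354*b^3 - 318*b^2 + 30*b - 1)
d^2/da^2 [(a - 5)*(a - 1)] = 2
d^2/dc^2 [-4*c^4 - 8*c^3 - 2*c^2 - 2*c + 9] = -48*c^2 - 48*c - 4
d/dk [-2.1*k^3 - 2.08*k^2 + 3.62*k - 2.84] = -6.3*k^2 - 4.16*k + 3.62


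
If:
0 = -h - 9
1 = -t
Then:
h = -9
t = -1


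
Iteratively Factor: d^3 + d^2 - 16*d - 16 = (d + 4)*(d^2 - 3*d - 4) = (d - 4)*(d + 4)*(d + 1)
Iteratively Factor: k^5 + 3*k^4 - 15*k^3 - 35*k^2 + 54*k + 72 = (k - 3)*(k^4 + 6*k^3 + 3*k^2 - 26*k - 24) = (k - 3)*(k + 3)*(k^3 + 3*k^2 - 6*k - 8) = (k - 3)*(k + 3)*(k + 4)*(k^2 - k - 2) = (k - 3)*(k - 2)*(k + 3)*(k + 4)*(k + 1)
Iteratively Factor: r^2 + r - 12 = (r + 4)*(r - 3)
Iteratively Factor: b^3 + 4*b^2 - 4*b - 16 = (b - 2)*(b^2 + 6*b + 8) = (b - 2)*(b + 2)*(b + 4)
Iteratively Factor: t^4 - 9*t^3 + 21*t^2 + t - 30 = (t - 5)*(t^3 - 4*t^2 + t + 6) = (t - 5)*(t - 3)*(t^2 - t - 2) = (t - 5)*(t - 3)*(t + 1)*(t - 2)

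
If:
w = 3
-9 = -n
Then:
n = 9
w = 3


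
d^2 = d^2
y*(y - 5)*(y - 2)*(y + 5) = y^4 - 2*y^3 - 25*y^2 + 50*y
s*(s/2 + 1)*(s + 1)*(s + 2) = s^4/2 + 5*s^3/2 + 4*s^2 + 2*s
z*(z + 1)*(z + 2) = z^3 + 3*z^2 + 2*z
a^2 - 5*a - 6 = (a - 6)*(a + 1)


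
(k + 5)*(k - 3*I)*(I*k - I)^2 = -k^4 - 3*k^3 + 3*I*k^3 + 9*k^2 + 9*I*k^2 - 5*k - 27*I*k + 15*I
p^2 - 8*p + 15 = (p - 5)*(p - 3)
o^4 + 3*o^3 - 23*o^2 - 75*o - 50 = (o - 5)*(o + 1)*(o + 2)*(o + 5)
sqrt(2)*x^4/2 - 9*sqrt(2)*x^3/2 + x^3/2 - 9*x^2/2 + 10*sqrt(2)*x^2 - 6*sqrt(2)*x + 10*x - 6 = (x - 6)*(x - 2)*(x - 1)*(sqrt(2)*x/2 + 1/2)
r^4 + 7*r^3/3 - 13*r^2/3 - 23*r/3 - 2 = (r - 2)*(r + 1/3)*(r + 1)*(r + 3)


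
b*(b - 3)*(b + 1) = b^3 - 2*b^2 - 3*b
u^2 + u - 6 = (u - 2)*(u + 3)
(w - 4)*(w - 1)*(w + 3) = w^3 - 2*w^2 - 11*w + 12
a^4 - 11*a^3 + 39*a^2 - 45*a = a*(a - 5)*(a - 3)^2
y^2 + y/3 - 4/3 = (y - 1)*(y + 4/3)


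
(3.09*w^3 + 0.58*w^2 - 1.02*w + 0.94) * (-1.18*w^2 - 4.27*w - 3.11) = -3.6462*w^5 - 13.8787*w^4 - 10.8829*w^3 + 1.4424*w^2 - 0.8416*w - 2.9234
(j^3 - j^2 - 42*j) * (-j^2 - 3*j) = -j^5 - 2*j^4 + 45*j^3 + 126*j^2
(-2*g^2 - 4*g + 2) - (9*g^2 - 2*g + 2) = -11*g^2 - 2*g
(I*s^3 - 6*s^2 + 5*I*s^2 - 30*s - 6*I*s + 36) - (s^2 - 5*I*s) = I*s^3 - 7*s^2 + 5*I*s^2 - 30*s - I*s + 36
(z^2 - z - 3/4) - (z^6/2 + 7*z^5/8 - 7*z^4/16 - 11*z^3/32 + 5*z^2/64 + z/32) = -z^6/2 - 7*z^5/8 + 7*z^4/16 + 11*z^3/32 + 59*z^2/64 - 33*z/32 - 3/4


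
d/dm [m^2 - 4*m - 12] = 2*m - 4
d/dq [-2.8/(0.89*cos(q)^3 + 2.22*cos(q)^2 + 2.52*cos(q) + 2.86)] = (7.476*sin(q)^2 - 12.432*cos(q) - 14.532)*sin(q)/(0.89*cos(q)^3 + 2.22*cos(q)^2 + 2.52*cos(q) + 2.86)^2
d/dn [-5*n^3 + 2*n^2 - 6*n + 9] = -15*n^2 + 4*n - 6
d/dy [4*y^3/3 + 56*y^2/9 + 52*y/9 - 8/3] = 4*y^2 + 112*y/9 + 52/9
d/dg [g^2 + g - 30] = 2*g + 1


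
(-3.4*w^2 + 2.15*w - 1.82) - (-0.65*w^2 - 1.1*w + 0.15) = -2.75*w^2 + 3.25*w - 1.97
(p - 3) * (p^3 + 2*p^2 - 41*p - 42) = p^4 - p^3 - 47*p^2 + 81*p + 126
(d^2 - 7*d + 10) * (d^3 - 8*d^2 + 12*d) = d^5 - 15*d^4 + 78*d^3 - 164*d^2 + 120*d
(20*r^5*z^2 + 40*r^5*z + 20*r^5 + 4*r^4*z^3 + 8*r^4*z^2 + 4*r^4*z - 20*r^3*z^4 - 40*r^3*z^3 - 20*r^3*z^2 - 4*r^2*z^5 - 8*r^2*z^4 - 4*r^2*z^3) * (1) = 20*r^5*z^2 + 40*r^5*z + 20*r^5 + 4*r^4*z^3 + 8*r^4*z^2 + 4*r^4*z - 20*r^3*z^4 - 40*r^3*z^3 - 20*r^3*z^2 - 4*r^2*z^5 - 8*r^2*z^4 - 4*r^2*z^3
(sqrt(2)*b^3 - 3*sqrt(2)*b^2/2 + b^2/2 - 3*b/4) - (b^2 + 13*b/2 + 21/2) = sqrt(2)*b^3 - 3*sqrt(2)*b^2/2 - b^2/2 - 29*b/4 - 21/2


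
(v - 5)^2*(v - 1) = v^3 - 11*v^2 + 35*v - 25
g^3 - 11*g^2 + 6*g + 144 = (g - 8)*(g - 6)*(g + 3)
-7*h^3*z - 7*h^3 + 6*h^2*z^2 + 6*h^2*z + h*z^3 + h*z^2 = (-h + z)*(7*h + z)*(h*z + h)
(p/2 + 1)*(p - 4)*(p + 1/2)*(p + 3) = p^4/2 + 3*p^3/4 - 27*p^2/4 - 31*p/2 - 6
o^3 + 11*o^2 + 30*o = o*(o + 5)*(o + 6)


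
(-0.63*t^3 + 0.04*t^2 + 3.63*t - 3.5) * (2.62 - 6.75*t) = 4.2525*t^4 - 1.9206*t^3 - 24.3977*t^2 + 33.1356*t - 9.17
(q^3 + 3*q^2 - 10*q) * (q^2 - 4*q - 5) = q^5 - q^4 - 27*q^3 + 25*q^2 + 50*q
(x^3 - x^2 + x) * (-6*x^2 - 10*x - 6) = -6*x^5 - 4*x^4 - 2*x^3 - 4*x^2 - 6*x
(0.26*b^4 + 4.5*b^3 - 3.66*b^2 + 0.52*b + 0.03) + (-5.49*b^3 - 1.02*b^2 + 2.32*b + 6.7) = 0.26*b^4 - 0.99*b^3 - 4.68*b^2 + 2.84*b + 6.73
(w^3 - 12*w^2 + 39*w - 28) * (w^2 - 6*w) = w^5 - 18*w^4 + 111*w^3 - 262*w^2 + 168*w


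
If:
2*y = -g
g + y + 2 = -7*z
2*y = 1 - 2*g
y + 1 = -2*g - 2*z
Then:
No Solution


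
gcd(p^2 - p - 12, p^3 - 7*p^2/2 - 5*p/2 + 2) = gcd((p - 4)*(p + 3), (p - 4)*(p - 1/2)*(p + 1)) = p - 4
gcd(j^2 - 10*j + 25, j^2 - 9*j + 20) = j - 5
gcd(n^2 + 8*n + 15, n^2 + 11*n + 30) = n + 5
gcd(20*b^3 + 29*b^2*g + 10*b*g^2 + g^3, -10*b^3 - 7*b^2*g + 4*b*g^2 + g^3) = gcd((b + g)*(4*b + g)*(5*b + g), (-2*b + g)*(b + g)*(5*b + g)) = 5*b^2 + 6*b*g + g^2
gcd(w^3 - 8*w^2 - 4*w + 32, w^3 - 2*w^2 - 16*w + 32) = w - 2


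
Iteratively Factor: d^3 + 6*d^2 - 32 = (d - 2)*(d^2 + 8*d + 16) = (d - 2)*(d + 4)*(d + 4)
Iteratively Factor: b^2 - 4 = (b + 2)*(b - 2)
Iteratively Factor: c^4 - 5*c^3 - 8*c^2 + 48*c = (c)*(c^3 - 5*c^2 - 8*c + 48) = c*(c - 4)*(c^2 - c - 12) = c*(c - 4)*(c + 3)*(c - 4)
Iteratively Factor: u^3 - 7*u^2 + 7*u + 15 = (u - 5)*(u^2 - 2*u - 3) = (u - 5)*(u + 1)*(u - 3)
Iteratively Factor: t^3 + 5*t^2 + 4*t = (t)*(t^2 + 5*t + 4) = t*(t + 4)*(t + 1)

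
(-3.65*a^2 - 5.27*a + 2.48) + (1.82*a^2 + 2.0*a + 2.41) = -1.83*a^2 - 3.27*a + 4.89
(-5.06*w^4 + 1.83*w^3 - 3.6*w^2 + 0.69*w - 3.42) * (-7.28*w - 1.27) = 36.8368*w^5 - 6.8962*w^4 + 23.8839*w^3 - 0.4512*w^2 + 24.0213*w + 4.3434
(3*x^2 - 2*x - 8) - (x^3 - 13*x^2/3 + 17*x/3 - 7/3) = -x^3 + 22*x^2/3 - 23*x/3 - 17/3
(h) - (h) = 0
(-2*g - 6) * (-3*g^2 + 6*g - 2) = 6*g^3 + 6*g^2 - 32*g + 12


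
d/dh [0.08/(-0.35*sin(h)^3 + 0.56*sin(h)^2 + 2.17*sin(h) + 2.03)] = (0.084*sin(h)^2 - 0.0896*sin(h) - 0.1736)*cos(h)/(-0.35*sin(h)^3 + 0.56*sin(h)^2 + 2.17*sin(h) + 2.03)^2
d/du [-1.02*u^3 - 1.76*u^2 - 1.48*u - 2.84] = -3.06*u^2 - 3.52*u - 1.48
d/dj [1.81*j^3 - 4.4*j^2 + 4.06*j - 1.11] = 5.43*j^2 - 8.8*j + 4.06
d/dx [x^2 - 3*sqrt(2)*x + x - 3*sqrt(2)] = 2*x - 3*sqrt(2) + 1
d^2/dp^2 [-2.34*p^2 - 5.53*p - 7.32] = -4.68000000000000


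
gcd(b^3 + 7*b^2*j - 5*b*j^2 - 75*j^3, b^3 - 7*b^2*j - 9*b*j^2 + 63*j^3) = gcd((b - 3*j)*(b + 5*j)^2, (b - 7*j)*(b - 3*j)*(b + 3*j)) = b - 3*j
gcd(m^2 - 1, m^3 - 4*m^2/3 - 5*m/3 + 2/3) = m + 1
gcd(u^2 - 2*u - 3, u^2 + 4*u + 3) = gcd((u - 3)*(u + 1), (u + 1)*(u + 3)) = u + 1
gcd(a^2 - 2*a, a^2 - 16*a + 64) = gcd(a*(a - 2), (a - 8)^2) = 1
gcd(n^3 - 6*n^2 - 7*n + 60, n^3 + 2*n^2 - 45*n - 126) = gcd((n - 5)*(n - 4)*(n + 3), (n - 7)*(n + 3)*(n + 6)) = n + 3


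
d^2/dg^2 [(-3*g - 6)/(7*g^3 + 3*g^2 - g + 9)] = 6*(-(g + 2)*(21*g^2 + 6*g - 1)^2 + (21*g^2 + 6*g + 3*(g + 2)*(7*g + 1) - 1)*(7*g^3 + 3*g^2 - g + 9))/(7*g^3 + 3*g^2 - g + 9)^3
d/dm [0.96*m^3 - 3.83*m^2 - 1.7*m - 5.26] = 2.88*m^2 - 7.66*m - 1.7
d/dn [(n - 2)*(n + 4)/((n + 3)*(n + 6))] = (7*n^2 + 52*n + 108)/(n^4 + 18*n^3 + 117*n^2 + 324*n + 324)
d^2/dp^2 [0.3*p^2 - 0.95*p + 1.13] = 0.600000000000000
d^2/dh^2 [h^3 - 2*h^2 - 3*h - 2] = 6*h - 4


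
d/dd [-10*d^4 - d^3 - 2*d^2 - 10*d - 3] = -40*d^3 - 3*d^2 - 4*d - 10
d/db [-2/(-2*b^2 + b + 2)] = 2*(1 - 4*b)/(-2*b^2 + b + 2)^2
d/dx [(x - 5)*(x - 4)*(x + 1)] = 3*x^2 - 16*x + 11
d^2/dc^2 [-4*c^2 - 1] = -8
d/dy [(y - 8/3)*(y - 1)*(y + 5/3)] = 3*y^2 - 4*y - 31/9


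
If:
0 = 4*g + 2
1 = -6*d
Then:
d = -1/6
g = -1/2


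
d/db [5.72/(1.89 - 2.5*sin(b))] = 14.3*cos(b)/(2.5*sin(b) - 1.89)^2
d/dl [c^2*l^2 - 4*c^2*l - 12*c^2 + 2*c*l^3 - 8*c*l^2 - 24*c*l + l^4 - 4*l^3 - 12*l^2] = 2*c^2*l - 4*c^2 + 6*c*l^2 - 16*c*l - 24*c + 4*l^3 - 12*l^2 - 24*l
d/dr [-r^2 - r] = -2*r - 1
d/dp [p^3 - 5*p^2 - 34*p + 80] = 3*p^2 - 10*p - 34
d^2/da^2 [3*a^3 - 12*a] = 18*a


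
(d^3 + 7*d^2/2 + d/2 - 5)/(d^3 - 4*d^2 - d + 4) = (d^2 + 9*d/2 + 5)/(d^2 - 3*d - 4)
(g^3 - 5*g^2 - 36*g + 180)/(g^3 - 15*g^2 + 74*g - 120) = (g + 6)/(g - 4)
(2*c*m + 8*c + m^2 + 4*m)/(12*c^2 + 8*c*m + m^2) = (m + 4)/(6*c + m)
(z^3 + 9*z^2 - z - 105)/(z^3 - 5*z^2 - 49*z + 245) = (z^2 + 2*z - 15)/(z^2 - 12*z + 35)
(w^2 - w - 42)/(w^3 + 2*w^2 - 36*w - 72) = (w - 7)/(w^2 - 4*w - 12)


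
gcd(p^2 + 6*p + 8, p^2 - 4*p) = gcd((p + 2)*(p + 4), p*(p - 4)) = 1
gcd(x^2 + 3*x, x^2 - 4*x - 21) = x + 3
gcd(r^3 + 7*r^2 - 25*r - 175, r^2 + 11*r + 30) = r + 5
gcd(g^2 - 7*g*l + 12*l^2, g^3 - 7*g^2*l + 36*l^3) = g - 3*l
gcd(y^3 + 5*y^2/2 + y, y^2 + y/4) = y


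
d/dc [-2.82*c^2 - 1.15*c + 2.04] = -5.64*c - 1.15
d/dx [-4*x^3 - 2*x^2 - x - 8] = -12*x^2 - 4*x - 1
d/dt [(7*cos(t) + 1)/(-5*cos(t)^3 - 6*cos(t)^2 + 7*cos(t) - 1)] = 16*(-70*cos(t)^3 - 57*cos(t)^2 - 12*cos(t) + 14)*sin(t)/(-24*sin(t)^2 - 13*cos(t) + 5*cos(3*t) + 28)^2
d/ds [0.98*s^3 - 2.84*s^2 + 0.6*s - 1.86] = 2.94*s^2 - 5.68*s + 0.6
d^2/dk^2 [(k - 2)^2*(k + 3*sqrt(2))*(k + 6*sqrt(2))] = 12*k^2 - 24*k + 54*sqrt(2)*k - 72*sqrt(2) + 80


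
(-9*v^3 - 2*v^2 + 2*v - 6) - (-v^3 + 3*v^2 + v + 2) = -8*v^3 - 5*v^2 + v - 8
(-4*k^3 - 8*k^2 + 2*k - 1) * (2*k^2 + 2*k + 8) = -8*k^5 - 24*k^4 - 44*k^3 - 62*k^2 + 14*k - 8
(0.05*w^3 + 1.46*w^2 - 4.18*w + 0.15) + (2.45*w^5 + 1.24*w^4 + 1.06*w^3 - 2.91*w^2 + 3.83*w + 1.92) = 2.45*w^5 + 1.24*w^4 + 1.11*w^3 - 1.45*w^2 - 0.35*w + 2.07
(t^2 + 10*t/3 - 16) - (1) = t^2 + 10*t/3 - 17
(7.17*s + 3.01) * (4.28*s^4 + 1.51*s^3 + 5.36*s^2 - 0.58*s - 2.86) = 30.6876*s^5 + 23.7095*s^4 + 42.9763*s^3 + 11.975*s^2 - 22.252*s - 8.6086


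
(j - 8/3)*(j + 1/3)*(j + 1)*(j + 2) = j^4 + 2*j^3/3 - 53*j^2/9 - 22*j/3 - 16/9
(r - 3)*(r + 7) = r^2 + 4*r - 21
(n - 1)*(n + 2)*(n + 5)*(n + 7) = n^4 + 13*n^3 + 45*n^2 + 11*n - 70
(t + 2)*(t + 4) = t^2 + 6*t + 8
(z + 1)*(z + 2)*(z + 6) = z^3 + 9*z^2 + 20*z + 12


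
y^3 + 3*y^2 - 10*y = y*(y - 2)*(y + 5)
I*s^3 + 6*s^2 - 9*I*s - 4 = (s - 4*I)*(s - I)*(I*s + 1)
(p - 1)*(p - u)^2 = p^3 - 2*p^2*u - p^2 + p*u^2 + 2*p*u - u^2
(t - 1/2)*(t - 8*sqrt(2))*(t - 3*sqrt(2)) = t^3 - 11*sqrt(2)*t^2 - t^2/2 + 11*sqrt(2)*t/2 + 48*t - 24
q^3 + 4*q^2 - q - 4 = (q - 1)*(q + 1)*(q + 4)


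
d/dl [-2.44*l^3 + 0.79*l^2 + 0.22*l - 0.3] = -7.32*l^2 + 1.58*l + 0.22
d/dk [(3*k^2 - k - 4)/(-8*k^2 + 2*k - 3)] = (-2*k^2 - 82*k + 11)/(64*k^4 - 32*k^3 + 52*k^2 - 12*k + 9)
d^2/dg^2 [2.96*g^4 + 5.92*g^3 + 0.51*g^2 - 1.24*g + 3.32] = 35.52*g^2 + 35.52*g + 1.02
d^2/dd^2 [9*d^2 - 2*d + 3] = 18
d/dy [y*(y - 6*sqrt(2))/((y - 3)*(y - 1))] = 2*(-2*y^2 + 3*sqrt(2)*y^2 + 3*y - 9*sqrt(2))/(y^4 - 8*y^3 + 22*y^2 - 24*y + 9)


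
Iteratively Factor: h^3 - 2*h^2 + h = (h - 1)*(h^2 - h) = (h - 1)^2*(h)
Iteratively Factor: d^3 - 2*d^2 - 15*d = (d - 5)*(d^2 + 3*d) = (d - 5)*(d + 3)*(d)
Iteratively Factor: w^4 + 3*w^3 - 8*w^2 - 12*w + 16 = (w + 4)*(w^3 - w^2 - 4*w + 4) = (w - 2)*(w + 4)*(w^2 + w - 2) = (w - 2)*(w - 1)*(w + 4)*(w + 2)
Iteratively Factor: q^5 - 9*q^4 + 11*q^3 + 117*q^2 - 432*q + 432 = (q - 3)*(q^4 - 6*q^3 - 7*q^2 + 96*q - 144) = (q - 3)^2*(q^3 - 3*q^2 - 16*q + 48) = (q - 3)^3*(q^2 - 16) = (q - 4)*(q - 3)^3*(q + 4)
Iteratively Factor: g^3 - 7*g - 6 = (g - 3)*(g^2 + 3*g + 2) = (g - 3)*(g + 1)*(g + 2)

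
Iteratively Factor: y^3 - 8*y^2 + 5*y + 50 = (y - 5)*(y^2 - 3*y - 10) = (y - 5)*(y + 2)*(y - 5)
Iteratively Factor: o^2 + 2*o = (o + 2)*(o)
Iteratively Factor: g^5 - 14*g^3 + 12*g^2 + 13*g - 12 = (g + 1)*(g^4 - g^3 - 13*g^2 + 25*g - 12) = (g - 3)*(g + 1)*(g^3 + 2*g^2 - 7*g + 4) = (g - 3)*(g - 1)*(g + 1)*(g^2 + 3*g - 4) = (g - 3)*(g - 1)*(g + 1)*(g + 4)*(g - 1)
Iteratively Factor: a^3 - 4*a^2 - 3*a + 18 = (a - 3)*(a^2 - a - 6) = (a - 3)*(a + 2)*(a - 3)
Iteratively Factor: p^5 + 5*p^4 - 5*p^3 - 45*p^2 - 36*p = (p + 3)*(p^4 + 2*p^3 - 11*p^2 - 12*p) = (p + 3)*(p + 4)*(p^3 - 2*p^2 - 3*p) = (p - 3)*(p + 3)*(p + 4)*(p^2 + p) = p*(p - 3)*(p + 3)*(p + 4)*(p + 1)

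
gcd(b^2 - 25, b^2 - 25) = b^2 - 25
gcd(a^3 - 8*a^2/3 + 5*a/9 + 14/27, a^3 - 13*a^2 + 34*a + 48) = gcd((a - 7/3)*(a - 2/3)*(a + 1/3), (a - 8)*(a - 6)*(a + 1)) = 1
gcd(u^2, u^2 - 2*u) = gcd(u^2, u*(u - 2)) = u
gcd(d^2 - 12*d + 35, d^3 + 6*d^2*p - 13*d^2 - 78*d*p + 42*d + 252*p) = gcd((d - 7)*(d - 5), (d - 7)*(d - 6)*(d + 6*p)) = d - 7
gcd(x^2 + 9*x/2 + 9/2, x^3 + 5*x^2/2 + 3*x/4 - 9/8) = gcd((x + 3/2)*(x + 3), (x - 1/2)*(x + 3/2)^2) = x + 3/2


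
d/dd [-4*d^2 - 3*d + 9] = -8*d - 3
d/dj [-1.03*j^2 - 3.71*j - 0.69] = -2.06*j - 3.71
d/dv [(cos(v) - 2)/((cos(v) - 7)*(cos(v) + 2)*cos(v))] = (43*cos(v) - 11*cos(2*v) + cos(3*v) + 45)*sin(v)/(2*(cos(v) - 7)^2*(cos(v) + 2)^2*cos(v)^2)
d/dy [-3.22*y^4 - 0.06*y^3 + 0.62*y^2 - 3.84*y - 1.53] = -12.88*y^3 - 0.18*y^2 + 1.24*y - 3.84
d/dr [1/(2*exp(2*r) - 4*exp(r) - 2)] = (1 - exp(r))*exp(r)/(-exp(2*r) + 2*exp(r) + 1)^2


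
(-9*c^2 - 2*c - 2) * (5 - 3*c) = 27*c^3 - 39*c^2 - 4*c - 10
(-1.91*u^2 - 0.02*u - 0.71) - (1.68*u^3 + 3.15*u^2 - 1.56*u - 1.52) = -1.68*u^3 - 5.06*u^2 + 1.54*u + 0.81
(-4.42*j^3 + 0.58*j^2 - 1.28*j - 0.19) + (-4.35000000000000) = -4.42*j^3 + 0.58*j^2 - 1.28*j - 4.54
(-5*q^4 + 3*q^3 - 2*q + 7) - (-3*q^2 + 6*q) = -5*q^4 + 3*q^3 + 3*q^2 - 8*q + 7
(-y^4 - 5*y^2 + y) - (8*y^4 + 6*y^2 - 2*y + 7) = -9*y^4 - 11*y^2 + 3*y - 7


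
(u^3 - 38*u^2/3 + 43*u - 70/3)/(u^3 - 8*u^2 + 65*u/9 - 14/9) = 3*(u - 5)/(3*u - 1)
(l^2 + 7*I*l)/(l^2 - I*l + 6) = l*(l + 7*I)/(l^2 - I*l + 6)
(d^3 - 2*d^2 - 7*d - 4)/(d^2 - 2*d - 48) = (-d^3 + 2*d^2 + 7*d + 4)/(-d^2 + 2*d + 48)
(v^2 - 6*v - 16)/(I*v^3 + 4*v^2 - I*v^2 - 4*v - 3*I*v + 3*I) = I*(-v^2 + 6*v + 16)/(v^3 - v^2*(1 + 4*I) + v*(-3 + 4*I) + 3)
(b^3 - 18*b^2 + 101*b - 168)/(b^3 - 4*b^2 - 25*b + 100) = (b^3 - 18*b^2 + 101*b - 168)/(b^3 - 4*b^2 - 25*b + 100)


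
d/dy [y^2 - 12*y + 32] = 2*y - 12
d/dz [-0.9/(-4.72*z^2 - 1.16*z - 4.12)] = (-8.496*z - 1.044)/(4.72*z^2 + 1.16*z + 4.12)^2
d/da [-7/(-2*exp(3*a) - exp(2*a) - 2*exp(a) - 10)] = 14*(-3*exp(2*a) - exp(a) - 1)*exp(a)/(2*exp(3*a) + exp(2*a) + 2*exp(a) + 10)^2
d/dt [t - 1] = 1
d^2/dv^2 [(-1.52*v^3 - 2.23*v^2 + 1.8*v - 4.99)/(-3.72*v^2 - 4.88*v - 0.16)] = (-5.6843418860808e-14*v^5 - 5.6843418860808e-14*v^4 - 60.1969279999999*v^3 + 413.478816*v^2 + 550.180416*v + 234.652672)/(51.478848*v^6 + 202.594176*v^5 + 272.411136*v^4 + 133.641728*v^3 + 11.716608*v^2 + 0.374784*v + 0.004096)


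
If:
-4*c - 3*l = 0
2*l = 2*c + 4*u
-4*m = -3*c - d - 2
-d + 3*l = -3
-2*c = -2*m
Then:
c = 1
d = -1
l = -4/3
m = 1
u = -7/6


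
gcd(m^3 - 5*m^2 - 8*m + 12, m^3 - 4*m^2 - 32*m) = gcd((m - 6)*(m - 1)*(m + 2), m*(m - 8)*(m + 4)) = 1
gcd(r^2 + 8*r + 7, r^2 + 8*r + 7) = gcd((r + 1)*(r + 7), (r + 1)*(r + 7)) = r^2 + 8*r + 7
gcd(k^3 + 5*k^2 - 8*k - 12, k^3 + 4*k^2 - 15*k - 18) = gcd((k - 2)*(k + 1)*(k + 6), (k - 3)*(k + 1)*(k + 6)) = k^2 + 7*k + 6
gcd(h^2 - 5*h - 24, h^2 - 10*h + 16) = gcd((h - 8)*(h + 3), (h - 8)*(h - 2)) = h - 8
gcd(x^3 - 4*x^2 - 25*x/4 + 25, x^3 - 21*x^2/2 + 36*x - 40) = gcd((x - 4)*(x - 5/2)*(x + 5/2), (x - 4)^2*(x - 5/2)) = x^2 - 13*x/2 + 10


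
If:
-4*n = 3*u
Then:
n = -3*u/4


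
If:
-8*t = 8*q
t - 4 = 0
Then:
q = -4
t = 4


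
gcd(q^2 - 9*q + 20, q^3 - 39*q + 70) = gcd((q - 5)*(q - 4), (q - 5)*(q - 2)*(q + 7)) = q - 5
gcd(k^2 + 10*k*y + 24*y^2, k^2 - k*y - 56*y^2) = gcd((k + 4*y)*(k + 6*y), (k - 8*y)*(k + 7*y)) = 1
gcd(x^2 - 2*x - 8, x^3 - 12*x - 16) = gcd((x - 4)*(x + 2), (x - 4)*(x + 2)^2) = x^2 - 2*x - 8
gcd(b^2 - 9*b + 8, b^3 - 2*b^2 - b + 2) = b - 1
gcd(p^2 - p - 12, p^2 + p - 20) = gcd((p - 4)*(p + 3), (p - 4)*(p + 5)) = p - 4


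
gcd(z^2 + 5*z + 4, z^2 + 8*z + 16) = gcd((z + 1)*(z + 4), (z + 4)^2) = z + 4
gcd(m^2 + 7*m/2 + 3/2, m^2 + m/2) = m + 1/2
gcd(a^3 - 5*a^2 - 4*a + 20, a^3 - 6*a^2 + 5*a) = a - 5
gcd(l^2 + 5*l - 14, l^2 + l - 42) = l + 7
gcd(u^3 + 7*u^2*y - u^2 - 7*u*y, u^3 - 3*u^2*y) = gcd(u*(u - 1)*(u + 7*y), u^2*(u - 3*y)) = u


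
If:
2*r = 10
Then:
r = 5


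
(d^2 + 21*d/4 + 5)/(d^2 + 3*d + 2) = (d^2 + 21*d/4 + 5)/(d^2 + 3*d + 2)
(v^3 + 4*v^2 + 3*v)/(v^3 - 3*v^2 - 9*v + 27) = v*(v + 1)/(v^2 - 6*v + 9)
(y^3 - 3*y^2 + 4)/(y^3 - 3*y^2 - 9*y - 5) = (y^2 - 4*y + 4)/(y^2 - 4*y - 5)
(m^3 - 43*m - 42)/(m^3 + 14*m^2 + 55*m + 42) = (m - 7)/(m + 7)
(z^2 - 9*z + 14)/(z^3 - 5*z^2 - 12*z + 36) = (z - 7)/(z^2 - 3*z - 18)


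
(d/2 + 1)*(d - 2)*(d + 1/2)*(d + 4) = d^4/2 + 9*d^3/4 - d^2 - 9*d - 4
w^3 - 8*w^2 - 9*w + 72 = (w - 8)*(w - 3)*(w + 3)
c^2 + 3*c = c*(c + 3)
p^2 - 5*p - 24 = (p - 8)*(p + 3)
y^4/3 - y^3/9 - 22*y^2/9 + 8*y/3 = y*(y/3 + 1)*(y - 2)*(y - 4/3)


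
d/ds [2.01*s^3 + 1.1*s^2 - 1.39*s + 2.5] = 6.03*s^2 + 2.2*s - 1.39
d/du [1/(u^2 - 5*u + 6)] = (5 - 2*u)/(u^2 - 5*u + 6)^2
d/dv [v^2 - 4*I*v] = 2*v - 4*I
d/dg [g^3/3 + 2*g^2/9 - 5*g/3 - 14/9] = g^2 + 4*g/9 - 5/3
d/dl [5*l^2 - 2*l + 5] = 10*l - 2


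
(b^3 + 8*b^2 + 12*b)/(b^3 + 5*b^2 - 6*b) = (b + 2)/(b - 1)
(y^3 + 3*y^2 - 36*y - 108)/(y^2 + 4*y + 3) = (y^2 - 36)/(y + 1)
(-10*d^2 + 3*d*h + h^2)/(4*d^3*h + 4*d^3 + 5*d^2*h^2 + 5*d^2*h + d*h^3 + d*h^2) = (-10*d^2 + 3*d*h + h^2)/(d*(4*d^2*h + 4*d^2 + 5*d*h^2 + 5*d*h + h^3 + h^2))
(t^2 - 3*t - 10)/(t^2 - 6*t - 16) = (t - 5)/(t - 8)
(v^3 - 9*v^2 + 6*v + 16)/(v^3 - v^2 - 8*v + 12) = (v^2 - 7*v - 8)/(v^2 + v - 6)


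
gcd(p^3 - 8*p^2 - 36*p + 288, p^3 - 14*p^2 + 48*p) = p^2 - 14*p + 48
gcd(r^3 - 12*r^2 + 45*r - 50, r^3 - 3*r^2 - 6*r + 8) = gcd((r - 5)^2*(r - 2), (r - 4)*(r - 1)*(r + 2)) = 1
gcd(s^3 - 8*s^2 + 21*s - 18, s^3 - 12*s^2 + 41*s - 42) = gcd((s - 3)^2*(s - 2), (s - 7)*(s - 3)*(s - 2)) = s^2 - 5*s + 6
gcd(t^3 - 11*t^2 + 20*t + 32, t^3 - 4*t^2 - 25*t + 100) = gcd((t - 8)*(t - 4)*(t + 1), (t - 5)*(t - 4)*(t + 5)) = t - 4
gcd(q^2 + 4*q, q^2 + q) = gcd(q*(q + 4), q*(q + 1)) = q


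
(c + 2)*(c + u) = c^2 + c*u + 2*c + 2*u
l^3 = l^3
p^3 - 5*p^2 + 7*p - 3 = (p - 3)*(p - 1)^2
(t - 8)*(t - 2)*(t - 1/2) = t^3 - 21*t^2/2 + 21*t - 8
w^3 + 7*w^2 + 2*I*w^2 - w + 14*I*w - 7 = (w + 7)*(w + I)^2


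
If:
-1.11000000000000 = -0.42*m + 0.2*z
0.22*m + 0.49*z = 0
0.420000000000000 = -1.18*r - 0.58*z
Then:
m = 2.18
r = 0.12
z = -0.98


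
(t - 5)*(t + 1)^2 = t^3 - 3*t^2 - 9*t - 5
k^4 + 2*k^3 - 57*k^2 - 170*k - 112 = (k - 8)*(k + 1)*(k + 2)*(k + 7)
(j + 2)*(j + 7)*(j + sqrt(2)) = j^3 + sqrt(2)*j^2 + 9*j^2 + 9*sqrt(2)*j + 14*j + 14*sqrt(2)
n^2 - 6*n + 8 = (n - 4)*(n - 2)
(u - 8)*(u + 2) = u^2 - 6*u - 16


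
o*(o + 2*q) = o^2 + 2*o*q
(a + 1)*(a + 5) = a^2 + 6*a + 5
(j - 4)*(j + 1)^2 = j^3 - 2*j^2 - 7*j - 4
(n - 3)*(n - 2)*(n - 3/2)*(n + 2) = n^4 - 9*n^3/2 + n^2/2 + 18*n - 18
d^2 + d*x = d*(d + x)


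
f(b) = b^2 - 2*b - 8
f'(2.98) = 3.96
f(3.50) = -2.75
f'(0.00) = -2.00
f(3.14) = -4.42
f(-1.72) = -1.60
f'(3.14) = 4.28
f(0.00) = -8.00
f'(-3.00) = -8.00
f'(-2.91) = -7.82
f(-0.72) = -6.04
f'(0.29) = -1.42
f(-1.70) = -1.71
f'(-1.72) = -5.44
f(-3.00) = 7.00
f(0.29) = -8.50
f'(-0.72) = -3.44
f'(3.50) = 5.00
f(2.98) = -5.08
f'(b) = 2*b - 2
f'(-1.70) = -5.40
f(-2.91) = 6.29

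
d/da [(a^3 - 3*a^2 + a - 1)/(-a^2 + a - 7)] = (-a^4 + 2*a^3 - 23*a^2 + 40*a - 6)/(a^4 - 2*a^3 + 15*a^2 - 14*a + 49)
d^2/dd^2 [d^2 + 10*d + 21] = 2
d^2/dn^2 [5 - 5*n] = 0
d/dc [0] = 0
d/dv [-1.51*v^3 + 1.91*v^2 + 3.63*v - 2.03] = -4.53*v^2 + 3.82*v + 3.63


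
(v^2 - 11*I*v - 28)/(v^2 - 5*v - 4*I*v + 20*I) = (v - 7*I)/(v - 5)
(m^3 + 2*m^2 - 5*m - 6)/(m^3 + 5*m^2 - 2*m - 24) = (m + 1)/(m + 4)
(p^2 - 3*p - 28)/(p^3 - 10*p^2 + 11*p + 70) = (p + 4)/(p^2 - 3*p - 10)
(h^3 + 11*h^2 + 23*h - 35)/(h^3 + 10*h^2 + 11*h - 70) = (h - 1)/(h - 2)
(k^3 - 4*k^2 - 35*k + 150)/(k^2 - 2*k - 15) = (k^2 + k - 30)/(k + 3)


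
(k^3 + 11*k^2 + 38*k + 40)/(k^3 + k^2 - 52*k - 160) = (k + 2)/(k - 8)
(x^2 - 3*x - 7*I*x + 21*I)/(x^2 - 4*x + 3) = (x - 7*I)/(x - 1)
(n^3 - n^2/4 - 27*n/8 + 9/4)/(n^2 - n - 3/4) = (4*n^2 + 5*n - 6)/(2*(2*n + 1))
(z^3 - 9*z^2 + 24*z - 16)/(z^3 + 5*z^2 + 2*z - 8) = (z^2 - 8*z + 16)/(z^2 + 6*z + 8)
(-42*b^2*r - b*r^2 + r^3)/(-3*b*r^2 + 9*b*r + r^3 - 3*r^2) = (42*b^2 + b*r - r^2)/(3*b*r - 9*b - r^2 + 3*r)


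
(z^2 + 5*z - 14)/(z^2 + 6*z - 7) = (z - 2)/(z - 1)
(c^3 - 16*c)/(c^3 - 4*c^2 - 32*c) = (c - 4)/(c - 8)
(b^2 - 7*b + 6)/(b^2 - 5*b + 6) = (b^2 - 7*b + 6)/(b^2 - 5*b + 6)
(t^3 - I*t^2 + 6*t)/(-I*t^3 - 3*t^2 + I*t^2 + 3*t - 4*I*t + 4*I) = t*(I*t^2 + t + 6*I)/(t^3 - t^2*(1 + 3*I) + t*(4 + 3*I) - 4)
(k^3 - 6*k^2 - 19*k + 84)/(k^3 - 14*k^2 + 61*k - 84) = (k + 4)/(k - 4)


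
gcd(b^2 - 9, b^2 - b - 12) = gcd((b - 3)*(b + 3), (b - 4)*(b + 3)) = b + 3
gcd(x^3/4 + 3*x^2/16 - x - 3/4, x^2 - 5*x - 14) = x + 2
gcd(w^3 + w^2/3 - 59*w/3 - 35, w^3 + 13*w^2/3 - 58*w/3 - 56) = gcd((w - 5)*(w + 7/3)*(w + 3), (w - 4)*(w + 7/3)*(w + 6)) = w + 7/3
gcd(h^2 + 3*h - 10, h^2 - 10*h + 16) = h - 2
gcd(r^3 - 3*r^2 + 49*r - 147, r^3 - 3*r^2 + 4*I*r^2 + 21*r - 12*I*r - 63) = r^2 + r*(-3 + 7*I) - 21*I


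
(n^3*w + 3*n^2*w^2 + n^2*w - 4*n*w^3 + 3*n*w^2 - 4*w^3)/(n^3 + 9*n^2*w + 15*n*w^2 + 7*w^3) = w*(n^3 + 3*n^2*w + n^2 - 4*n*w^2 + 3*n*w - 4*w^2)/(n^3 + 9*n^2*w + 15*n*w^2 + 7*w^3)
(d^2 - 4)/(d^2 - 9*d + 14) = (d + 2)/(d - 7)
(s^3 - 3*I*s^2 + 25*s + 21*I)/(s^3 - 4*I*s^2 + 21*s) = (s + I)/s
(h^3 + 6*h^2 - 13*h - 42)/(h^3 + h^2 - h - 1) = (h^3 + 6*h^2 - 13*h - 42)/(h^3 + h^2 - h - 1)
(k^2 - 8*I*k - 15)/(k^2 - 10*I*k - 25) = (k - 3*I)/(k - 5*I)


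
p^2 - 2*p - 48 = (p - 8)*(p + 6)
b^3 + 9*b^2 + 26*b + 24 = (b + 2)*(b + 3)*(b + 4)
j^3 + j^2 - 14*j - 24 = (j - 4)*(j + 2)*(j + 3)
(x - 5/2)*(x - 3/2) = x^2 - 4*x + 15/4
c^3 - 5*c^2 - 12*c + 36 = (c - 6)*(c - 2)*(c + 3)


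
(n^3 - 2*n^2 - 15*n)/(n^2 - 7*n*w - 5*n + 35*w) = n*(-n - 3)/(-n + 7*w)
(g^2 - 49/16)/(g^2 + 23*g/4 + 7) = (g - 7/4)/(g + 4)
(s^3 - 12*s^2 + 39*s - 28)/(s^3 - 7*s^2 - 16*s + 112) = (s - 1)/(s + 4)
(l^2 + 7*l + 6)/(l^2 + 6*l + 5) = (l + 6)/(l + 5)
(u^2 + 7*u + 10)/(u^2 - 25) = (u + 2)/(u - 5)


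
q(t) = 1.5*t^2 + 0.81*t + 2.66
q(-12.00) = 208.94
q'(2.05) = 6.96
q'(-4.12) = -11.55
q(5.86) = 58.92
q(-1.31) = 4.17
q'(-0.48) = -0.63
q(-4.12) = 24.78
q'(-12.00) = -35.19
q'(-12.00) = -35.19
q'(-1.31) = -3.12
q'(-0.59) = -0.96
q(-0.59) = 2.70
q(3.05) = 19.08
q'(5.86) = 18.39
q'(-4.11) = -11.52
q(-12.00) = 208.94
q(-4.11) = 24.67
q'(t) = 3.0*t + 0.81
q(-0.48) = 2.62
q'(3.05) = 9.96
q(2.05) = 10.62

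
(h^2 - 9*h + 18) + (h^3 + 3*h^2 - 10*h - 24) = h^3 + 4*h^2 - 19*h - 6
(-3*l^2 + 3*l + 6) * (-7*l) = 21*l^3 - 21*l^2 - 42*l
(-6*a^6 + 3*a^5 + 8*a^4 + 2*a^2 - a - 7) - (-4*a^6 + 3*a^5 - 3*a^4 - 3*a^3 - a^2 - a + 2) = -2*a^6 + 11*a^4 + 3*a^3 + 3*a^2 - 9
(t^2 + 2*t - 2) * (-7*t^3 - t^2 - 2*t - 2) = -7*t^5 - 15*t^4 + 10*t^3 - 4*t^2 + 4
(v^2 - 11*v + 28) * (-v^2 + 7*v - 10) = -v^4 + 18*v^3 - 115*v^2 + 306*v - 280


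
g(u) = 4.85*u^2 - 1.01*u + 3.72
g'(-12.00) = -117.41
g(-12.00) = 714.24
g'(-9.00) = -88.31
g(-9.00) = 405.66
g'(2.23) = 20.62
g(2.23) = 25.59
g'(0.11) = 0.06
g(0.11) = 3.67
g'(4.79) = 45.45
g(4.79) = 110.16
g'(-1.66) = -17.11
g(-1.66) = 18.76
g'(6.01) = 57.29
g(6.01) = 172.83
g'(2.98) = 27.90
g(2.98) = 43.78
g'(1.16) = 10.24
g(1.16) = 9.07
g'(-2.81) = -28.27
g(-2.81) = 44.85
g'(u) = 9.7*u - 1.01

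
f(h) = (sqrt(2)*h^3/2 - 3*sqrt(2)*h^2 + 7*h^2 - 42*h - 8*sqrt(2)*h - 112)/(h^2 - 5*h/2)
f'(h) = (5/2 - 2*h)*(sqrt(2)*h^3/2 - 3*sqrt(2)*h^2 + 7*h^2 - 42*h - 8*sqrt(2)*h - 112)/(h^2 - 5*h/2)^2 + (3*sqrt(2)*h^2/2 - 6*sqrt(2)*h + 14*h - 42 - 8*sqrt(2))/(h^2 - 5*h/2)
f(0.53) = 133.49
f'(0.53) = -136.41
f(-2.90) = 3.10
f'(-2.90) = -1.64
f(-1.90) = -0.67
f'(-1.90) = -7.22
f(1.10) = 108.03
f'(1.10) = 7.97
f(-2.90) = 3.10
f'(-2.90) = -1.64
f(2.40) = 892.90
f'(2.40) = 8673.02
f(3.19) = -104.97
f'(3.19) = 178.62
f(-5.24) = 3.48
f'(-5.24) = 0.52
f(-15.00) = -4.11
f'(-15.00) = 0.79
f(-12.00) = -1.71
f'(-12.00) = 0.81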